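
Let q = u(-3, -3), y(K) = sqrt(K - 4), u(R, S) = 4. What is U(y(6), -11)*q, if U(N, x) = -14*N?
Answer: -56*sqrt(2) ≈ -79.196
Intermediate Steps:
y(K) = sqrt(-4 + K)
q = 4
U(N, x) = -14*N
U(y(6), -11)*q = -14*sqrt(-4 + 6)*4 = -14*sqrt(2)*4 = -56*sqrt(2)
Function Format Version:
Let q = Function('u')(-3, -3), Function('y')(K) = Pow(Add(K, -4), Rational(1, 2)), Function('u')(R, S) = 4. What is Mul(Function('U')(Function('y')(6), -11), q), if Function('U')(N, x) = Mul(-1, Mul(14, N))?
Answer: Mul(-56, Pow(2, Rational(1, 2))) ≈ -79.196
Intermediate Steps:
Function('y')(K) = Pow(Add(-4, K), Rational(1, 2))
q = 4
Function('U')(N, x) = Mul(-14, N)
Mul(Function('U')(Function('y')(6), -11), q) = Mul(Mul(-14, Pow(Add(-4, 6), Rational(1, 2))), 4) = Mul(Mul(-14, Pow(2, Rational(1, 2))), 4) = Mul(-56, Pow(2, Rational(1, 2)))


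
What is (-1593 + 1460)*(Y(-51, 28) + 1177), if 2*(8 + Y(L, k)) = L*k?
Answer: -60515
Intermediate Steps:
Y(L, k) = -8 + L*k/2 (Y(L, k) = -8 + (L*k)/2 = -8 + L*k/2)
(-1593 + 1460)*(Y(-51, 28) + 1177) = (-1593 + 1460)*((-8 + (1/2)*(-51)*28) + 1177) = -133*((-8 - 714) + 1177) = -133*(-722 + 1177) = -133*455 = -60515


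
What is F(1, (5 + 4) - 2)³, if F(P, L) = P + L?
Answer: 512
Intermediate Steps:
F(P, L) = L + P
F(1, (5 + 4) - 2)³ = (((5 + 4) - 2) + 1)³ = ((9 - 2) + 1)³ = (7 + 1)³ = 8³ = 512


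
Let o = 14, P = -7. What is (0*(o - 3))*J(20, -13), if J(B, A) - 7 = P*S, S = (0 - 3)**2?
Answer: 0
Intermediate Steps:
S = 9 (S = (-3)**2 = 9)
J(B, A) = -56 (J(B, A) = 7 - 7*9 = 7 - 63 = -56)
(0*(o - 3))*J(20, -13) = (0*(14 - 3))*(-56) = (0*11)*(-56) = 0*(-56) = 0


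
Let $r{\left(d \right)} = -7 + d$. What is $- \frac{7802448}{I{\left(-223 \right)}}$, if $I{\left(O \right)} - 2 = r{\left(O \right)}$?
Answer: $\frac{650204}{19} \approx 34221.0$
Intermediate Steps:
$I{\left(O \right)} = -5 + O$ ($I{\left(O \right)} = 2 + \left(-7 + O\right) = -5 + O$)
$- \frac{7802448}{I{\left(-223 \right)}} = - \frac{7802448}{-5 - 223} = - \frac{7802448}{-228} = \left(-7802448\right) \left(- \frac{1}{228}\right) = \frac{650204}{19}$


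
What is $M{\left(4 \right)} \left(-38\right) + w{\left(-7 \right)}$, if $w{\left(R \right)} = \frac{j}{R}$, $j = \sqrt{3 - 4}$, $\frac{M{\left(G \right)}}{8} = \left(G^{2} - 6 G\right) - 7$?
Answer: $4560 - \frac{i}{7} \approx 4560.0 - 0.14286 i$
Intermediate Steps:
$M{\left(G \right)} = -56 - 48 G + 8 G^{2}$ ($M{\left(G \right)} = 8 \left(\left(G^{2} - 6 G\right) - 7\right) = 8 \left(-7 + G^{2} - 6 G\right) = -56 - 48 G + 8 G^{2}$)
$j = i$ ($j = \sqrt{-1} = i \approx 1.0 i$)
$w{\left(R \right)} = \frac{i}{R}$
$M{\left(4 \right)} \left(-38\right) + w{\left(-7 \right)} = \left(-56 - 192 + 8 \cdot 4^{2}\right) \left(-38\right) + \frac{i}{-7} = \left(-56 - 192 + 8 \cdot 16\right) \left(-38\right) + i \left(- \frac{1}{7}\right) = \left(-56 - 192 + 128\right) \left(-38\right) - \frac{i}{7} = \left(-120\right) \left(-38\right) - \frac{i}{7} = 4560 - \frac{i}{7}$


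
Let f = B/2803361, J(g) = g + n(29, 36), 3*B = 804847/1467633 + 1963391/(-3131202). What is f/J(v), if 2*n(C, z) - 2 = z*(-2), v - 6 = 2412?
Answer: -120466295803/30699522720762056413758 ≈ -3.9240e-12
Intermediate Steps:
v = 2418 (v = 6 + 2412 = 2418)
n(C, z) = 1 - z (n(C, z) = 1 + (z*(-2))/2 = 1 + (-2*z)/2 = 1 - z)
B = -120466295803/4595455384866 (B = (804847/1467633 + 1963391/(-3131202))/3 = (804847*(1/1467633) + 1963391*(-1/3131202))/3 = (804847/1467633 - 1963391/3131202)/3 = (⅓)*(-120466295803/1531818461622) = -120466295803/4595455384866 ≈ -0.026214)
J(g) = -35 + g (J(g) = g + (1 - 1*36) = g + (1 - 36) = g - 35 = -35 + g)
f = -120466295803/12882720403173334626 (f = -120466295803/4595455384866/2803361 = -120466295803/4595455384866*1/2803361 = -120466295803/12882720403173334626 ≈ -9.3510e-9)
f/J(v) = -120466295803/(12882720403173334626*(-35 + 2418)) = -120466295803/12882720403173334626/2383 = -120466295803/12882720403173334626*1/2383 = -120466295803/30699522720762056413758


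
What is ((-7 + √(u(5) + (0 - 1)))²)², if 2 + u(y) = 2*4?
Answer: (7 - √5)⁴ ≈ 515.07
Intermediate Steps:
u(y) = 6 (u(y) = -2 + 2*4 = -2 + 8 = 6)
((-7 + √(u(5) + (0 - 1)))²)² = ((-7 + √(6 + (0 - 1)))²)² = ((-7 + √(6 - 1))²)² = ((-7 + √5)²)² = (-7 + √5)⁴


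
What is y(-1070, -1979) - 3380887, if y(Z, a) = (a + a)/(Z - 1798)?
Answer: -4848189979/1434 ≈ -3.3809e+6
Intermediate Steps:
y(Z, a) = 2*a/(-1798 + Z) (y(Z, a) = (2*a)/(-1798 + Z) = 2*a/(-1798 + Z))
y(-1070, -1979) - 3380887 = 2*(-1979)/(-1798 - 1070) - 3380887 = 2*(-1979)/(-2868) - 3380887 = 2*(-1979)*(-1/2868) - 3380887 = 1979/1434 - 3380887 = -4848189979/1434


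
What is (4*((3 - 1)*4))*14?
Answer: 448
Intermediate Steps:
(4*((3 - 1)*4))*14 = (4*(2*4))*14 = (4*8)*14 = 32*14 = 448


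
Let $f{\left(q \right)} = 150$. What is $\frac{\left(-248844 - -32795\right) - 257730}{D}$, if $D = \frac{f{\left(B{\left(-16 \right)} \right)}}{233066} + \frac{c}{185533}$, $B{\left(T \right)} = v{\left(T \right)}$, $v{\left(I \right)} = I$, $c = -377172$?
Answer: $\frac{10243441721709331}{43939069701} \approx 2.3313 \cdot 10^{5}$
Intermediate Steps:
$B{\left(T \right)} = T$
$D = - \frac{43939069701}{21620717089}$ ($D = \frac{150}{233066} - \frac{377172}{185533} = 150 \cdot \frac{1}{233066} - \frac{377172}{185533} = \frac{75}{116533} - \frac{377172}{185533} = - \frac{43939069701}{21620717089} \approx -2.0323$)
$\frac{\left(-248844 - -32795\right) - 257730}{D} = \frac{\left(-248844 - -32795\right) - 257730}{- \frac{43939069701}{21620717089}} = \left(\left(-248844 + 32795\right) - 257730\right) \left(- \frac{21620717089}{43939069701}\right) = \left(-216049 - 257730\right) \left(- \frac{21620717089}{43939069701}\right) = \left(-473779\right) \left(- \frac{21620717089}{43939069701}\right) = \frac{10243441721709331}{43939069701}$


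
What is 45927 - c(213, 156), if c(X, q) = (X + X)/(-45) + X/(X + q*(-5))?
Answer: 43410316/945 ≈ 45937.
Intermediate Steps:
c(X, q) = -2*X/45 + X/(X - 5*q) (c(X, q) = (2*X)*(-1/45) + X/(X - 5*q) = -2*X/45 + X/(X - 5*q))
45927 - c(213, 156) = 45927 - 213*(45 - 2*213 + 10*156)/(45*(213 - 5*156)) = 45927 - 213*(45 - 426 + 1560)/(45*(213 - 780)) = 45927 - 213*1179/(45*(-567)) = 45927 - 213*(-1)*1179/(45*567) = 45927 - 1*(-9301/945) = 45927 + 9301/945 = 43410316/945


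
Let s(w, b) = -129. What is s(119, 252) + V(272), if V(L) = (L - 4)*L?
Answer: 72767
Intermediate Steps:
V(L) = L*(-4 + L) (V(L) = (-4 + L)*L = L*(-4 + L))
s(119, 252) + V(272) = -129 + 272*(-4 + 272) = -129 + 272*268 = -129 + 72896 = 72767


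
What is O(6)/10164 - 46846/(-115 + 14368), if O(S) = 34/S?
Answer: -476061977/144867492 ≈ -3.2862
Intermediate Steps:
O(6)/10164 - 46846/(-115 + 14368) = (34/6)/10164 - 46846/(-115 + 14368) = (34*(⅙))*(1/10164) - 46846/14253 = (17/3)*(1/10164) - 46846*1/14253 = 17/30492 - 46846/14253 = -476061977/144867492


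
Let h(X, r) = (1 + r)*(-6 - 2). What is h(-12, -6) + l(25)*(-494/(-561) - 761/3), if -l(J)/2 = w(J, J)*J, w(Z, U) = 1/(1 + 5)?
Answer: 401405/187 ≈ 2146.6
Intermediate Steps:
w(Z, U) = 1/6
l(J) = -J/3
h(X, r) = -8 - 8*r (h(X, r) = (1 + r)*(-8) = -8 - 8*r)
h(-12, -6) + l(25)*(-494/(-561) - 761/3) = (-8 - 8*(-6)) + (-1/3*25)*(-494/(-561) - 761/3) = (-8 + 48) - 25*(-494*(-1/561) - 761*1/3)/3 = 40 - 25*(494/561 - 761/3)/3 = 40 - 25/3*(-47271/187) = 40 + 393925/187 = 401405/187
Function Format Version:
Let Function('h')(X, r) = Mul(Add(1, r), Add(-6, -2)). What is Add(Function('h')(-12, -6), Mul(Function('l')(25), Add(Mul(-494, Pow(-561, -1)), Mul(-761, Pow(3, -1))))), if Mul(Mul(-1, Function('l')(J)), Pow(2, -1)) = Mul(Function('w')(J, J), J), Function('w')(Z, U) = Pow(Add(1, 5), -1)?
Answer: Rational(401405, 187) ≈ 2146.6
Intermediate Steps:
Function('w')(Z, U) = Rational(1, 6) (Function('w')(Z, U) = Pow(6, -1) = Rational(1, 6))
Function('l')(J) = Mul(Rational(-1, 3), J) (Function('l')(J) = Mul(-2, Mul(Rational(1, 6), J)) = Mul(Rational(-1, 3), J))
Function('h')(X, r) = Add(-8, Mul(-8, r)) (Function('h')(X, r) = Mul(Add(1, r), -8) = Add(-8, Mul(-8, r)))
Add(Function('h')(-12, -6), Mul(Function('l')(25), Add(Mul(-494, Pow(-561, -1)), Mul(-761, Pow(3, -1))))) = Add(Add(-8, Mul(-8, -6)), Mul(Mul(Rational(-1, 3), 25), Add(Mul(-494, Pow(-561, -1)), Mul(-761, Pow(3, -1))))) = Add(Add(-8, 48), Mul(Rational(-25, 3), Add(Mul(-494, Rational(-1, 561)), Mul(-761, Rational(1, 3))))) = Add(40, Mul(Rational(-25, 3), Add(Rational(494, 561), Rational(-761, 3)))) = Add(40, Mul(Rational(-25, 3), Rational(-47271, 187))) = Add(40, Rational(393925, 187)) = Rational(401405, 187)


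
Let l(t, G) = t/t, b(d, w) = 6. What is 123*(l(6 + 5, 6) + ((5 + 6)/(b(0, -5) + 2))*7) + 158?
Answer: 11719/8 ≈ 1464.9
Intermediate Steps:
l(t, G) = 1
123*(l(6 + 5, 6) + ((5 + 6)/(b(0, -5) + 2))*7) + 158 = 123*(1 + ((5 + 6)/(6 + 2))*7) + 158 = 123*(1 + (11/8)*7) + 158 = 123*(1 + 77/8) + 158 = 123*(85/8) + 158 = 10455/8 + 158 = 11719/8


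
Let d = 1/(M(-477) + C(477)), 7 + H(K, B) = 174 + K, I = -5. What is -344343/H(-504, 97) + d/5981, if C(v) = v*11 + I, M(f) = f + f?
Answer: 8831202391441/8642879936 ≈ 1021.8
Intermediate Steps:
M(f) = 2*f
H(K, B) = 167 + K (H(K, B) = -7 + (174 + K) = 167 + K)
C(v) = -5 + 11*v (C(v) = v*11 - 5 = 11*v - 5 = -5 + 11*v)
d = 1/4288 (d = 1/(2*(-477) + (-5 + 11*477)) = 1/(-954 + (-5 + 5247)) = 1/(-954 + 5242) = 1/4288 ≈ 0.00023321)
-344343/H(-504, 97) + d/5981 = -344343/(167 - 504) + (1/4288)/5981 = -344343/(-337) + (1/4288)*(1/5981) = -344343*(-1/337) + 1/25646528 = 344343/337 + 1/25646528 = 8831202391441/8642879936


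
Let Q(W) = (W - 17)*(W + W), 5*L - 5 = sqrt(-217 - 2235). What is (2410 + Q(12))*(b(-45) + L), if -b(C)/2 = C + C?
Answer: 414490 + 916*I*sqrt(613) ≈ 4.1449e+5 + 22679.0*I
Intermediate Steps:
L = 1 + 2*I*sqrt(613)/5 (L = 1 + sqrt(-217 - 2235)/5 = 1 + sqrt(-2452)/5 = 1 + (2*I*sqrt(613))/5 = 1 + 2*I*sqrt(613)/5 ≈ 1.0 + 9.9035*I)
b(C) = -4*C (b(C) = -2*(C + C) = -4*C)
Q(W) = 2*W*(-17 + W) (Q(W) = (-17 + W)*(2*W) = 2*W*(-17 + W))
(2410 + Q(12))*(b(-45) + L) = (2410 + 2*12*(-17 + 12))*(-4*(-45) + (1 + 2*I*sqrt(613)/5)) = (2410 + 2*12*(-5))*(180 + (1 + 2*I*sqrt(613)/5)) = (2410 - 120)*(181 + 2*I*sqrt(613)/5) = 2290*(181 + 2*I*sqrt(613)/5) = 414490 + 916*I*sqrt(613)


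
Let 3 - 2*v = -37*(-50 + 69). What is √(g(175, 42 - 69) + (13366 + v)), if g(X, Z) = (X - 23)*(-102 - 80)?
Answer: I*√13945 ≈ 118.09*I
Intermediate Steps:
g(X, Z) = 4186 - 182*X (g(X, Z) = (-23 + X)*(-182) = 4186 - 182*X)
v = 353 (v = 3/2 - (-37)*(-50 + 69)/2 = 3/2 - (-37)*19/2 = 3/2 - ½*(-703) = 3/2 + 703/2 = 353)
√(g(175, 42 - 69) + (13366 + v)) = √((4186 - 182*175) + (13366 + 353)) = √((4186 - 31850) + 13719) = √(-27664 + 13719) = √(-13945) = I*√13945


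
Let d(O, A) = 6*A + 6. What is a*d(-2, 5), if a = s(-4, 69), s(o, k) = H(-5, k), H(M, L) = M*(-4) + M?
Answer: 540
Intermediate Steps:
H(M, L) = -3*M (H(M, L) = -4*M + M = -3*M)
s(o, k) = 15 (s(o, k) = -3*(-5) = 15)
d(O, A) = 6 + 6*A
a = 15
a*d(-2, 5) = 15*(6 + 6*5) = 15*(6 + 30) = 15*36 = 540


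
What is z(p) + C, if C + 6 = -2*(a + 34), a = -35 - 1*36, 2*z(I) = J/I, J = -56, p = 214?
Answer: 7262/107 ≈ 67.869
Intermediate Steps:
z(I) = -28/I (z(I) = (-56/I)/2 = -28/I)
a = -71 (a = -35 - 36 = -71)
C = 68 (C = -6 - 2*(-71 + 34) = -6 - 2*(-37) = -6 + 74 = 68)
z(p) + C = -28/214 + 68 = -28*1/214 + 68 = -14/107 + 68 = 7262/107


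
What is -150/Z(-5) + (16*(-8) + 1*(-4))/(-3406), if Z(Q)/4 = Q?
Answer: 25677/3406 ≈ 7.5388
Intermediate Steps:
Z(Q) = 4*Q
-150/Z(-5) + (16*(-8) + 1*(-4))/(-3406) = -150/(4*(-5)) + (16*(-8) + 1*(-4))/(-3406) = -150/(-20) + (-128 - 4)*(-1/3406) = -150*(-1/20) - 132*(-1/3406) = 15/2 + 66/1703 = 25677/3406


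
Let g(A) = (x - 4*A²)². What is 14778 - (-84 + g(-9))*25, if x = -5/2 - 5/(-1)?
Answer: -10268713/4 ≈ -2.5672e+6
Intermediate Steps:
x = 5/2 (x = -5*½ - 5*(-1) = -5/2 + 5 = 5/2 ≈ 2.5000)
g(A) = (5/2 - 4*A²)²
14778 - (-84 + g(-9))*25 = 14778 - (-84 + (-5 + 8*(-9)²)²/4)*25 = 14778 - (-84 + (-5 + 8*81)²/4)*25 = 14778 - (-84 + (-5 + 648)²/4)*25 = 14778 - (-84 + (¼)*643²)*25 = 14778 - (-84 + (¼)*413449)*25 = 14778 - (-84 + 413449/4)*25 = 14778 - 413113*25/4 = 14778 - 1*10327825/4 = 14778 - 10327825/4 = -10268713/4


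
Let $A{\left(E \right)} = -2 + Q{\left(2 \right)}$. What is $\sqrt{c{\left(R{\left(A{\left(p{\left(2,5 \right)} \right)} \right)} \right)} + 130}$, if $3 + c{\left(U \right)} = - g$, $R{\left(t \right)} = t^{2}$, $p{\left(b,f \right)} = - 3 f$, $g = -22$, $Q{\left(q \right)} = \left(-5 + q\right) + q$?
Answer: $\sqrt{149} \approx 12.207$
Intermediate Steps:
$Q{\left(q \right)} = -5 + 2 q$
$A{\left(E \right)} = -3$ ($A{\left(E \right)} = -2 + \left(-5 + 2 \cdot 2\right) = -2 + \left(-5 + 4\right) = -2 - 1 = -3$)
$c{\left(U \right)} = 19$ ($c{\left(U \right)} = -3 - -22 = -3 + 22 = 19$)
$\sqrt{c{\left(R{\left(A{\left(p{\left(2,5 \right)} \right)} \right)} \right)} + 130} = \sqrt{19 + 130} = \sqrt{149}$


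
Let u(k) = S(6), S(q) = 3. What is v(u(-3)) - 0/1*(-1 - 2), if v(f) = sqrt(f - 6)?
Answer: I*sqrt(3) ≈ 1.732*I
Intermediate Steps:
u(k) = 3
v(f) = sqrt(-6 + f)
v(u(-3)) - 0/1*(-1 - 2) = sqrt(-6 + 3) - 0/1*(-1 - 2) = sqrt(-3) - 0*1*(-3) = I*sqrt(3) - 0*(-3) = I*sqrt(3) - 1*0 = I*sqrt(3) + 0 = I*sqrt(3)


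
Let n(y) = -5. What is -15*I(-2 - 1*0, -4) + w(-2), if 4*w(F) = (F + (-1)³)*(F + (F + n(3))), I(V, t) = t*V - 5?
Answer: -153/4 ≈ -38.250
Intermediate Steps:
I(V, t) = -5 + V*t (I(V, t) = V*t - 5 = -5 + V*t)
w(F) = (-1 + F)*(-5 + 2*F)/4 (w(F) = ((F + (-1)³)*(F + (F - 5)))/4 = ((F - 1)*(F + (-5 + F)))/4 = ((-1 + F)*(-5 + 2*F))/4 = (-1 + F)*(-5 + 2*F)/4)
-15*I(-2 - 1*0, -4) + w(-2) = -15*(-5 + (-2 - 1*0)*(-4)) + (5/4 + (½)*(-2)² - 7/4*(-2)) = -15*(-5 + (-2 + 0)*(-4)) + (5/4 + (½)*4 + 7/2) = -15*(-5 - 2*(-4)) + (5/4 + 2 + 7/2) = -15*(-5 + 8) + 27/4 = -15*3 + 27/4 = -45 + 27/4 = -153/4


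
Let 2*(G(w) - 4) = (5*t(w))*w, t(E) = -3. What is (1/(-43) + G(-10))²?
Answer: 11532816/1849 ≈ 6237.3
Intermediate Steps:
G(w) = 4 - 15*w/2 (G(w) = 4 + ((5*(-3))*w)/2 = 4 + (-15*w)/2 = 4 - 15*w/2)
(1/(-43) + G(-10))² = (1/(-43) + (4 - 15/2*(-10)))² = (-1/43 + (4 + 75))² = (-1/43 + 79)² = (3396/43)² = 11532816/1849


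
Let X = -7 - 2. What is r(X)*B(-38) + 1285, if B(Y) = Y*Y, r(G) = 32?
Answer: 47493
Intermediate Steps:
X = -9
B(Y) = Y²
r(X)*B(-38) + 1285 = 32*(-38)² + 1285 = 32*1444 + 1285 = 46208 + 1285 = 47493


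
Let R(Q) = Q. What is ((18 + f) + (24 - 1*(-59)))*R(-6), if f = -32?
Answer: -414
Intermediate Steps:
((18 + f) + (24 - 1*(-59)))*R(-6) = ((18 - 32) + (24 - 1*(-59)))*(-6) = (-14 + (24 + 59))*(-6) = (-14 + 83)*(-6) = 69*(-6) = -414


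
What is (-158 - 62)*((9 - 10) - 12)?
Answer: 2860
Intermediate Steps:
(-158 - 62)*((9 - 10) - 12) = -220*(-1 - 12) = -220*(-13) = 2860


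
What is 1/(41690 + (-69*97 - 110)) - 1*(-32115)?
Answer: 1120396006/34887 ≈ 32115.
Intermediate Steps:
1/(41690 + (-69*97 - 110)) - 1*(-32115) = 1/(41690 + (-6693 - 110)) + 32115 = 1/(41690 - 6803) + 32115 = 1/34887 + 32115 = 1120396006/34887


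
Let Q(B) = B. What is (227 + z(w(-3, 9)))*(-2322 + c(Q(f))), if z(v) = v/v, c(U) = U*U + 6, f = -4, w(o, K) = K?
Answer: -524400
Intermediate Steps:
c(U) = 6 + U² (c(U) = U² + 6 = 6 + U²)
z(v) = 1
(227 + z(w(-3, 9)))*(-2322 + c(Q(f))) = (227 + 1)*(-2322 + (6 + (-4)²)) = 228*(-2322 + (6 + 16)) = 228*(-2322 + 22) = 228*(-2300) = -524400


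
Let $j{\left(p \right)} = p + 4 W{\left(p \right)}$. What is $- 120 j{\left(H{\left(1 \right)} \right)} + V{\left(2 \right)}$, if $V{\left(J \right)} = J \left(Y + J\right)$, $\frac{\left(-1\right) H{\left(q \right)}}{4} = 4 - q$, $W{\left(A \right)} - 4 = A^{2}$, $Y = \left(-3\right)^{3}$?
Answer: $-69650$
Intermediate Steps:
$Y = -27$
$W{\left(A \right)} = 4 + A^{2}$
$H{\left(q \right)} = -16 + 4 q$ ($H{\left(q \right)} = - 4 \left(4 - q\right) = -16 + 4 q$)
$j{\left(p \right)} = 16 + p + 4 p^{2}$ ($j{\left(p \right)} = p + 4 \left(4 + p^{2}\right) = p + \left(16 + 4 p^{2}\right) = 16 + p + 4 p^{2}$)
$V{\left(J \right)} = J \left(-27 + J\right)$
$- 120 j{\left(H{\left(1 \right)} \right)} + V{\left(2 \right)} = - 120 \left(16 + \left(-16 + 4 \cdot 1\right) + 4 \left(-16 + 4 \cdot 1\right)^{2}\right) + 2 \left(-27 + 2\right) = - 120 \left(16 + \left(-16 + 4\right) + 4 \left(-16 + 4\right)^{2}\right) + 2 \left(-25\right) = - 120 \left(16 - 12 + 4 \left(-12\right)^{2}\right) - 50 = - 120 \left(16 - 12 + 4 \cdot 144\right) - 50 = - 120 \left(16 - 12 + 576\right) - 50 = \left(-120\right) 580 - 50 = -69600 - 50 = -69650$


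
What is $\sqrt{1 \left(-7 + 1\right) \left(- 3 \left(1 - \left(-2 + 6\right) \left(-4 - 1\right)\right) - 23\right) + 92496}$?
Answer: $2 \sqrt{23253} \approx 304.98$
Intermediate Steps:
$\sqrt{1 \left(-7 + 1\right) \left(- 3 \left(1 - \left(-2 + 6\right) \left(-4 - 1\right)\right) - 23\right) + 92496} = \sqrt{1 \left(-6\right) \left(- 3 \left(1 - 4 \left(-5\right)\right) - 23\right) + 92496} = \sqrt{- 6 \left(- 3 \left(1 - -20\right) - 23\right) + 92496} = \sqrt{- 6 \left(- 3 \left(1 + 20\right) - 23\right) + 92496} = \sqrt{- 6 \left(\left(-3\right) 21 - 23\right) + 92496} = \sqrt{- 6 \left(-63 - 23\right) + 92496} = \sqrt{\left(-6\right) \left(-86\right) + 92496} = \sqrt{516 + 92496} = \sqrt{93012} = 2 \sqrt{23253}$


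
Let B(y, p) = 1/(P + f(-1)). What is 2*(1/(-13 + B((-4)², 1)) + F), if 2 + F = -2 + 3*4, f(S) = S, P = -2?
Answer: 317/20 ≈ 15.850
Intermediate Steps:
B(y, p) = -⅓ (B(y, p) = 1/(-2 - 1) = 1/(-3) = -⅓)
F = 8 (F = -2 + (-2 + 3*4) = -2 + (-2 + 12) = -2 + 10 = 8)
2*(1/(-13 + B((-4)², 1)) + F) = 2*(1/(-13 - ⅓) + 8) = 2*(1/(-40/3) + 8) = 2*(-3/40 + 8) = 2*(317/40) = 317/20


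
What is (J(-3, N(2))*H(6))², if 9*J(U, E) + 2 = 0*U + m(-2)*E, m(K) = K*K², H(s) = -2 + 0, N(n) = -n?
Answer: 784/81 ≈ 9.6790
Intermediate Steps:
H(s) = -2
m(K) = K³
J(U, E) = -2/9 - 8*E/9 (J(U, E) = -2/9 + (0*U + (-2)³*E)/9 = -2/9 + (0 - 8*E)/9 = -2/9 + (-8*E)/9 = -2/9 - 8*E/9)
(J(-3, N(2))*H(6))² = ((-2/9 - (-8)*2/9)*(-2))² = ((-2/9 - 8/9*(-2))*(-2))² = ((-2/9 + 16/9)*(-2))² = ((14/9)*(-2))² = (-28/9)² = 784/81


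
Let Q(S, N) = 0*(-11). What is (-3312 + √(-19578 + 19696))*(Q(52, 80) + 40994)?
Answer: -135772128 + 40994*√118 ≈ -1.3533e+8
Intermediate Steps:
Q(S, N) = 0
(-3312 + √(-19578 + 19696))*(Q(52, 80) + 40994) = (-3312 + √(-19578 + 19696))*(0 + 40994) = (-3312 + √118)*40994 = -135772128 + 40994*√118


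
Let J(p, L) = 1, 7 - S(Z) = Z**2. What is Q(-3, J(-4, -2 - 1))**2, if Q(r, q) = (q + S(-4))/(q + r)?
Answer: 16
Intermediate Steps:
S(Z) = 7 - Z**2
Q(r, q) = (-9 + q)/(q + r) (Q(r, q) = (q + (7 - 1*(-4)**2))/(q + r) = (q + (7 - 1*16))/(q + r) = (q + (7 - 16))/(q + r) = (q - 9)/(q + r) = (-9 + q)/(q + r))
Q(-3, J(-4, -2 - 1))**2 = ((-9 + 1)/(1 - 3))**2 = (-8/(-2))**2 = (-1/2*(-8))**2 = 4**2 = 16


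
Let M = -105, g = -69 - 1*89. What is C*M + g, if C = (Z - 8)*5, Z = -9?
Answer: 8767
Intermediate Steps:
g = -158 (g = -69 - 89 = -158)
C = -85 (C = (-9 - 8)*5 = -17*5 = -85)
C*M + g = -85*(-105) - 158 = 8925 - 158 = 8767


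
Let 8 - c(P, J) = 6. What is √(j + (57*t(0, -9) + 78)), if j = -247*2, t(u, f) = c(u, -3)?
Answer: I*√302 ≈ 17.378*I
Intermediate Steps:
c(P, J) = 2 (c(P, J) = 8 - 1*6 = 8 - 6 = 2)
t(u, f) = 2
j = -494
√(j + (57*t(0, -9) + 78)) = √(-494 + (57*2 + 78)) = √(-494 + (114 + 78)) = √(-494 + 192) = √(-302) = I*√302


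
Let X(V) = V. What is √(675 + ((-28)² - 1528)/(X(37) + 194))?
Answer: √3982979/77 ≈ 25.919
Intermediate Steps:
√(675 + ((-28)² - 1528)/(X(37) + 194)) = √(675 + ((-28)² - 1528)/(37 + 194)) = √(675 + (784 - 1528)/231) = √(675 - 744*1/231) = √(675 - 248/77) = √(51727/77) = √3982979/77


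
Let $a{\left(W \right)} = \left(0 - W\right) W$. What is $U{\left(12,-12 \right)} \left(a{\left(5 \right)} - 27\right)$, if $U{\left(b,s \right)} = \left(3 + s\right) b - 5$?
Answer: $5876$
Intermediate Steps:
$a{\left(W \right)} = - W^{2}$ ($a{\left(W \right)} = - W W = - W^{2}$)
$U{\left(b,s \right)} = -5 + b \left(3 + s\right)$ ($U{\left(b,s \right)} = b \left(3 + s\right) - 5 = -5 + b \left(3 + s\right)$)
$U{\left(12,-12 \right)} \left(a{\left(5 \right)} - 27\right) = \left(-5 + 3 \cdot 12 + 12 \left(-12\right)\right) \left(- 5^{2} - 27\right) = \left(-5 + 36 - 144\right) \left(\left(-1\right) 25 - 27\right) = - 113 \left(-25 - 27\right) = \left(-113\right) \left(-52\right) = 5876$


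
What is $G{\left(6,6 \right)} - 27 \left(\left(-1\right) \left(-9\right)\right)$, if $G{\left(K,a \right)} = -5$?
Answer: $-248$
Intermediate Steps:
$G{\left(6,6 \right)} - 27 \left(\left(-1\right) \left(-9\right)\right) = -5 - 27 \left(\left(-1\right) \left(-9\right)\right) = -5 - 243 = -248$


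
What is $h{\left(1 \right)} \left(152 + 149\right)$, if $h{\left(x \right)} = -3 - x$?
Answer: $-1204$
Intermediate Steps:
$h{\left(1 \right)} \left(152 + 149\right) = \left(-3 - 1\right) \left(152 + 149\right) = \left(-3 - 1\right) 301 = \left(-4\right) 301 = -1204$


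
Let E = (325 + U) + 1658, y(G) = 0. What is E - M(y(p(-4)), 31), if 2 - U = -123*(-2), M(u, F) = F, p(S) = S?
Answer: 1708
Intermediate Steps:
U = -244 (U = 2 - (-123)*(-2) = 2 - 1*246 = 2 - 246 = -244)
E = 1739 (E = (325 - 244) + 1658 = 81 + 1658 = 1739)
E - M(y(p(-4)), 31) = 1739 - 1*31 = 1739 - 31 = 1708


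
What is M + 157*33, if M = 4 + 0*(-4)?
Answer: 5185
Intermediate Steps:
M = 4 (M = 4 + 0 = 4)
M + 157*33 = 4 + 157*33 = 4 + 5181 = 5185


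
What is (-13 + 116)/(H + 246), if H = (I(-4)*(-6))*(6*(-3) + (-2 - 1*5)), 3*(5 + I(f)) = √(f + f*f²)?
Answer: -6489/53002 - 2575*I*√17/106004 ≈ -0.12243 - 0.10016*I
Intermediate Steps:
I(f) = -5 + √(f + f³)/3 (I(f) = -5 + √(f + f*f²)/3 = -5 + √(f + f³)/3)
H = -750 + 100*I*√17 (H = ((-5 + √(-4 + (-4)³)/3)*(-6))*(6*(-3) + (-2 - 1*5)) = ((-5 + √(-4 - 64)/3)*(-6))*(-18 + (-2 - 5)) = ((-5 + √(-68)/3)*(-6))*(-18 - 7) = ((-5 + (2*I*√17)/3)*(-6))*(-25) = ((-5 + 2*I*√17/3)*(-6))*(-25) = (30 - 4*I*√17)*(-25) = -750 + 100*I*√17 ≈ -750.0 + 412.31*I)
(-13 + 116)/(H + 246) = (-13 + 116)/((-750 + 100*I*√17) + 246) = 103/(-504 + 100*I*√17)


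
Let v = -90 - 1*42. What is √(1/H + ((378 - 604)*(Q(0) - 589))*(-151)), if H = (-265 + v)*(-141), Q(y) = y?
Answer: I*√62982503585693229/55977 ≈ 4483.3*I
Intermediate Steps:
v = -132 (v = -90 - 42 = -132)
H = 55977 (H = (-265 - 132)*(-141) = -397*(-141) = 55977)
√(1/H + ((378 - 604)*(Q(0) - 589))*(-151)) = √(1/55977 + ((378 - 604)*(0 - 589))*(-151)) = √(1/55977 - 226*(-589)*(-151)) = √(1/55977 + 133114*(-151)) = √(1/55977 - 20100214) = √(-1125149679077/55977) = I*√62982503585693229/55977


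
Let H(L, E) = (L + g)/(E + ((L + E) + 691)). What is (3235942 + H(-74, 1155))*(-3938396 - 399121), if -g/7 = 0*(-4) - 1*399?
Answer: -41083247500921701/2927 ≈ -1.4036e+13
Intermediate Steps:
g = 2793 (g = -7*(0*(-4) - 1*399) = -7*(0 - 399) = -7*(-399) = 2793)
H(L, E) = (2793 + L)/(691 + L + 2*E) (H(L, E) = (L + 2793)/(E + ((L + E) + 691)) = (2793 + L)/(E + ((E + L) + 691)) = (2793 + L)/(E + (691 + E + L)) = (2793 + L)/(691 + L + 2*E))
(3235942 + H(-74, 1155))*(-3938396 - 399121) = (3235942 + (2793 - 74)/(691 - 74 + 2*1155))*(-3938396 - 399121) = (3235942 + 2719/(691 - 74 + 2310))*(-4337517) = (3235942 + 2719/2927)*(-4337517) = (9471604953/2927)*(-4337517) = -41083247500921701/2927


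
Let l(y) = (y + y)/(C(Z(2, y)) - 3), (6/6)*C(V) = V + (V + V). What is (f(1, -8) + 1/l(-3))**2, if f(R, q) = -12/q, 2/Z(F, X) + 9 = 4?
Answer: 121/25 ≈ 4.8400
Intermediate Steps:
Z(F, X) = -2/5 (Z(F, X) = 2/(-9 + 4) = 2/(-5) = 2*(-1/5) = -2/5)
C(V) = 3*V (C(V) = V + (V + V) = V + 2*V = 3*V)
l(y) = -10*y/21 (l(y) = (y + y)/(3*(-2/5) - 3) = (2*y)/(-6/5 - 3) = (2*y)/(-21/5) = (2*y)*(-5/21) = -10*y/21)
(f(1, -8) + 1/l(-3))**2 = (-12/(-8) + 1/(-10/21*(-3)))**2 = (-12*(-1/8) + 1/(10/7))**2 = (3/2 + 7/10)**2 = (11/5)**2 = 121/25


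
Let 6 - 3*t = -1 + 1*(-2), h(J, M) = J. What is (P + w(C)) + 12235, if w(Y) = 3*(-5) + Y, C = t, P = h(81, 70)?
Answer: 12304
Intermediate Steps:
P = 81
t = 3 (t = 2 - (-1 + 1*(-2))/3 = 2 - (-1 - 2)/3 = 2 - ⅓*(-3) = 2 + 1 = 3)
C = 3
w(Y) = -15 + Y
(P + w(C)) + 12235 = (81 + (-15 + 3)) + 12235 = (81 - 12) + 12235 = 69 + 12235 = 12304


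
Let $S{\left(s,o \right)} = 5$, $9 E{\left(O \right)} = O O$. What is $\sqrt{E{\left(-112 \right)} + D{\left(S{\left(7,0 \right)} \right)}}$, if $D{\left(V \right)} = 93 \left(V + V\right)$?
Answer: $\frac{\sqrt{20914}}{3} \approx 48.206$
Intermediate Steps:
$E{\left(O \right)} = \frac{O^{2}}{9}$ ($E{\left(O \right)} = \frac{O O}{9} = \frac{O^{2}}{9}$)
$D{\left(V \right)} = 186 V$ ($D{\left(V \right)} = 93 \cdot 2 V = 186 V$)
$\sqrt{E{\left(-112 \right)} + D{\left(S{\left(7,0 \right)} \right)}} = \sqrt{\frac{\left(-112\right)^{2}}{9} + 186 \cdot 5} = \sqrt{\frac{1}{9} \cdot 12544 + 930} = \sqrt{\frac{12544}{9} + 930} = \sqrt{\frac{20914}{9}} = \frac{\sqrt{20914}}{3}$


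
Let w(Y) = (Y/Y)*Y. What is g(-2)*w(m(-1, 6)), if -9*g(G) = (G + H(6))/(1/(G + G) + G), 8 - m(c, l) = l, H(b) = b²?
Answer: 272/81 ≈ 3.3580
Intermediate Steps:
m(c, l) = 8 - l
g(G) = -(36 + G)/(9*(G + 1/(2*G))) (g(G) = -(G + 6²)/(9*(1/(G + G) + G)) = -(G + 36)/(9*(1/(2*G) + G)) = -(36 + G)/(9*(1/(2*G) + G)) = -(36 + G)/(9*(G + 1/(2*G))))
w(Y) = Y (w(Y) = 1*Y = Y)
g(-2)*w(m(-1, 6)) = (-2*(-2)*(36 - 2)/(9 + 18*(-2)²))*(8 - 1*6) = (-2*(-2)*34/(9 + 18*4))*(8 - 6) = -2*(-2)*34/(9 + 72)*2 = -2*(-2)*34/81*2 = -2*(-2)*1/81*34*2 = (136/81)*2 = 272/81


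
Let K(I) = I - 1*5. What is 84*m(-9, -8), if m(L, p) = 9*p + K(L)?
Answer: -7224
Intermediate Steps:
K(I) = -5 + I (K(I) = I - 5 = -5 + I)
m(L, p) = -5 + L + 9*p (m(L, p) = 9*p + (-5 + L) = -5 + L + 9*p)
84*m(-9, -8) = 84*(-5 - 9 + 9*(-8)) = 84*(-5 - 9 - 72) = 84*(-86) = -7224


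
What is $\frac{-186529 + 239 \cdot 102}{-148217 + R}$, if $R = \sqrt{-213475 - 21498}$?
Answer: $\frac{2184866797}{1997137642} + \frac{14741 i \sqrt{234973}}{1997137642} \approx 1.094 + 0.0035779 i$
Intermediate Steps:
$R = i \sqrt{234973}$ ($R = \sqrt{-234973} = i \sqrt{234973} \approx 484.74 i$)
$\frac{-186529 + 239 \cdot 102}{-148217 + R} = \frac{-186529 + 239 \cdot 102}{-148217 + i \sqrt{234973}} = \frac{-186529 + 24378}{-148217 + i \sqrt{234973}} = - \frac{162151}{-148217 + i \sqrt{234973}}$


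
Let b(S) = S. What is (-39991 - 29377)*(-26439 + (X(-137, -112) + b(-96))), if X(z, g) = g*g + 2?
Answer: 970388952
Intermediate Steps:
X(z, g) = 2 + g**2 (X(z, g) = g**2 + 2 = 2 + g**2)
(-39991 - 29377)*(-26439 + (X(-137, -112) + b(-96))) = (-39991 - 29377)*(-26439 + ((2 + (-112)**2) - 96)) = -69368*(-26439 + ((2 + 12544) - 96)) = -69368*(-26439 + (12546 - 96)) = -69368*(-26439 + 12450) = -69368*(-13989) = 970388952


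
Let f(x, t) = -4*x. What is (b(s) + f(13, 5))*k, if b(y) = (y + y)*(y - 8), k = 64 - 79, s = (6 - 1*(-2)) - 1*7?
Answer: 990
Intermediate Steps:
s = 1 (s = (6 + 2) - 7 = 8 - 7 = 1)
k = -15
b(y) = 2*y*(-8 + y) (b(y) = (2*y)*(-8 + y) = 2*y*(-8 + y))
(b(s) + f(13, 5))*k = (2*1*(-8 + 1) - 4*13)*(-15) = (2*1*(-7) - 52)*(-15) = (-14 - 52)*(-15) = -66*(-15) = 990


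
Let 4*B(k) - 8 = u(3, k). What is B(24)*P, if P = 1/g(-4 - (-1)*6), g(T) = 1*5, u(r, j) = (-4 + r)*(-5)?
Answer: 13/20 ≈ 0.65000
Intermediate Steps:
u(r, j) = 20 - 5*r
B(k) = 13/4 (B(k) = 2 + (20 - 5*3)/4 = 2 + (20 - 15)/4 = 2 + (¼)*5 = 2 + 5/4 = 13/4)
g(T) = 5
P = ⅕ (P = 1/5 = ⅕ ≈ 0.20000)
B(24)*P = (13/4)*(⅕) = 13/20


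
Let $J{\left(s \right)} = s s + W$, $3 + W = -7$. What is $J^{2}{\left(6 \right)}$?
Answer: $676$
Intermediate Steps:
$W = -10$ ($W = -3 - 7 = -10$)
$J{\left(s \right)} = -10 + s^{2}$ ($J{\left(s \right)} = s s - 10 = s^{2} - 10 = -10 + s^{2}$)
$J^{2}{\left(6 \right)} = \left(-10 + 6^{2}\right)^{2} = \left(-10 + 36\right)^{2} = 26^{2} = 676$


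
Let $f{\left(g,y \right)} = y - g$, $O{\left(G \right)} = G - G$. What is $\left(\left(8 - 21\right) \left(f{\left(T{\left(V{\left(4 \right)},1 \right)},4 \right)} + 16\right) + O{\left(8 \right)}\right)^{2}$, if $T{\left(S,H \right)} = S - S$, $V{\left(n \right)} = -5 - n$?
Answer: $67600$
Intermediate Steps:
$T{\left(S,H \right)} = 0$
$O{\left(G \right)} = 0$
$\left(\left(8 - 21\right) \left(f{\left(T{\left(V{\left(4 \right)},1 \right)},4 \right)} + 16\right) + O{\left(8 \right)}\right)^{2} = \left(\left(8 - 21\right) \left(\left(4 - 0\right) + 16\right) + 0\right)^{2} = \left(- 13 \left(\left(4 + 0\right) + 16\right) + 0\right)^{2} = \left(- 13 \left(4 + 16\right) + 0\right)^{2} = \left(\left(-13\right) 20 + 0\right)^{2} = \left(-260 + 0\right)^{2} = \left(-260\right)^{2} = 67600$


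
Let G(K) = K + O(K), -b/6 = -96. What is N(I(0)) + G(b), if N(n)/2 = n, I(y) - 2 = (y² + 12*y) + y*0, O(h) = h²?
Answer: 332356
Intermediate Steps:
I(y) = 2 + y² + 12*y (I(y) = 2 + ((y² + 12*y) + y*0) = 2 + ((y² + 12*y) + 0) = 2 + (y² + 12*y) = 2 + y² + 12*y)
b = 576 (b = -6*(-96) = 576)
N(n) = 2*n
G(K) = K + K²
N(I(0)) + G(b) = 2*(2 + 0² + 12*0) + 576*(1 + 576) = 2*(2 + 0 + 0) + 576*577 = 2*2 + 332352 = 4 + 332352 = 332356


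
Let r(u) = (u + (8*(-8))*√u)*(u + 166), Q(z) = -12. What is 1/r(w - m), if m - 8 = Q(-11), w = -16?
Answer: I/(616*(-3*I + 32*√3)) ≈ -1.5807e-6 + 2.9204e-5*I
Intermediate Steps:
m = -4 (m = 8 - 12 = -4)
r(u) = (166 + u)*(u - 64*√u) (r(u) = (u - 64*√u)*(166 + u) = (166 + u)*(u - 64*√u))
1/r(w - m) = 1/((-16 - 1*(-4))² - 10624*√(-16 - 1*(-4)) - 64*(-16 - 1*(-4))^(3/2) + 166*(-16 - 1*(-4))) = 1/((-16 + 4)² - 10624*√(-16 + 4) - 64*(-16 + 4)^(3/2) + 166*(-16 + 4)) = 1/((-12)² - 21248*I*√3 - (-1536)*I*√3 + 166*(-12)) = 1/(144 - 21248*I*√3 - (-1536)*I*√3 - 1992) = 1/(144 - 21248*I*√3 + 1536*I*√3 - 1992) = 1/(-1848 - 19712*I*√3)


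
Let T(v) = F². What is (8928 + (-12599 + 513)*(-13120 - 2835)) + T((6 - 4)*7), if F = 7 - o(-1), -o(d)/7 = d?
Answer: 192841058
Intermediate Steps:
o(d) = -7*d
F = 0 (F = 7 - (-7)*(-1) = 7 - 1*7 = 7 - 7 = 0)
T(v) = 0 (T(v) = 0² = 0)
(8928 + (-12599 + 513)*(-13120 - 2835)) + T((6 - 4)*7) = (8928 + (-12599 + 513)*(-13120 - 2835)) + 0 = (8928 - 12086*(-15955)) + 0 = (8928 + 192832130) + 0 = 192841058 + 0 = 192841058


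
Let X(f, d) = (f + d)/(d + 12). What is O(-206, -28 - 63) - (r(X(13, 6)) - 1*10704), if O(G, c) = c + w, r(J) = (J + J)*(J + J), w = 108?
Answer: 868040/81 ≈ 10717.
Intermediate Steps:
X(f, d) = (d + f)/(12 + d)
r(J) = 4*J² (r(J) = (2*J)*(2*J) = 4*J²)
O(G, c) = 108 + c (O(G, c) = c + 108 = 108 + c)
O(-206, -28 - 63) - (r(X(13, 6)) - 1*10704) = (108 + (-28 - 63)) - (4*((6 + 13)/(12 + 6))² - 1*10704) = (108 - 91) - (4*(19/18)² - 10704) = 17 - (4*((1/18)*19)² - 10704) = 17 - (4*(19/18)² - 10704) = 17 - (4*(361/324) - 10704) = 17 - (361/81 - 10704) = 17 - 1*(-866663/81) = 17 + 866663/81 = 868040/81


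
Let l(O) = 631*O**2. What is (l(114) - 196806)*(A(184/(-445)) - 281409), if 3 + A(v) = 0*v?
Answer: -2252328782040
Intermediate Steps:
A(v) = -3 (A(v) = -3 + 0*v = -3 + 0 = -3)
(l(114) - 196806)*(A(184/(-445)) - 281409) = (631*114**2 - 196806)*(-3 - 281409) = (631*12996 - 196806)*(-281412) = (8200476 - 196806)*(-281412) = 8003670*(-281412) = -2252328782040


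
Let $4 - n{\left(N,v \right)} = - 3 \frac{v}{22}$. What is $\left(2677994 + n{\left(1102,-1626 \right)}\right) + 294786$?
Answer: $\frac{32698185}{11} \approx 2.9726 \cdot 10^{6}$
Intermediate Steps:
$n{\left(N,v \right)} = 4 + \frac{3 v}{22}$ ($n{\left(N,v \right)} = 4 - - 3 \frac{v}{22} = 4 - - \frac{3 v}{22} = 4 + \frac{3 v}{22}$)
$\left(2677994 + n{\left(1102,-1626 \right)}\right) + 294786 = \left(2677994 + \left(4 + \frac{3}{22} \left(-1626\right)\right)\right) + 294786 = \left(2677994 + \left(4 - \frac{2439}{11}\right)\right) + 294786 = \left(2677994 - \frac{2395}{11}\right) + 294786 = \frac{29455539}{11} + 294786 = \frac{32698185}{11}$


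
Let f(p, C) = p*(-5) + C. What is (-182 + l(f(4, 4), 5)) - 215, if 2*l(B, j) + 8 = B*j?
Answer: -441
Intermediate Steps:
f(p, C) = C - 5*p (f(p, C) = -5*p + C = C - 5*p)
l(B, j) = -4 + B*j/2 (l(B, j) = -4 + (B*j)/2 = -4 + B*j/2)
(-182 + l(f(4, 4), 5)) - 215 = (-182 + (-4 + (½)*(4 - 5*4)*5)) - 215 = (-182 + (-4 + (½)*(4 - 20)*5)) - 215 = (-182 + (-4 + (½)*(-16)*5)) - 215 = (-182 + (-4 - 40)) - 215 = (-182 - 44) - 215 = -226 - 215 = -441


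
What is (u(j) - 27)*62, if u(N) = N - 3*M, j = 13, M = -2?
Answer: -496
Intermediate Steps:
u(N) = 6 + N (u(N) = N - 3*(-2) = N + 6 = 6 + N)
(u(j) - 27)*62 = ((6 + 13) - 27)*62 = (19 - 27)*62 = -8*62 = -496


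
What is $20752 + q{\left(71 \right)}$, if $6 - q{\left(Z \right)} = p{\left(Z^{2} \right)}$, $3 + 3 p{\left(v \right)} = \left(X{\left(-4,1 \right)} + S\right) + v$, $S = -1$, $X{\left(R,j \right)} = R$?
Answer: $\frac{57241}{3} \approx 19080.0$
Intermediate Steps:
$p{\left(v \right)} = - \frac{8}{3} + \frac{v}{3}$ ($p{\left(v \right)} = -1 + \frac{\left(-4 - 1\right) + v}{3} = -1 + \frac{-5 + v}{3} = -1 + \left(- \frac{5}{3} + \frac{v}{3}\right) = - \frac{8}{3} + \frac{v}{3}$)
$q{\left(Z \right)} = \frac{26}{3} - \frac{Z^{2}}{3}$ ($q{\left(Z \right)} = 6 - \left(- \frac{8}{3} + \frac{Z^{2}}{3}\right) = \frac{26}{3} - \frac{Z^{2}}{3}$)
$20752 + q{\left(71 \right)} = 20752 + \left(\frac{26}{3} - \frac{71^{2}}{3}\right) = 20752 + \left(\frac{26}{3} - \frac{5041}{3}\right) = 20752 - \frac{5015}{3} = \frac{57241}{3}$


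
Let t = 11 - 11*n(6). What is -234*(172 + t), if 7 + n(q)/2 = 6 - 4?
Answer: -68562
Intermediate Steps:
n(q) = -10 (n(q) = -14 + 2*(6 - 4) = -14 + 2*2 = -14 + 4 = -10)
t = 121 (t = 11 - 11*(-10) = 11 + 110 = 121)
-234*(172 + t) = -234*(172 + 121) = -234*293 = -68562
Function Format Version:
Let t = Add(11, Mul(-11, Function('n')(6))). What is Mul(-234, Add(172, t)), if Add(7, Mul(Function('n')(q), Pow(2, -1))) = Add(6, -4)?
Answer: -68562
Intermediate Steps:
Function('n')(q) = -10 (Function('n')(q) = Add(-14, Mul(2, Add(6, -4))) = Add(-14, Mul(2, 2)) = Add(-14, 4) = -10)
t = 121 (t = Add(11, Mul(-11, -10)) = Add(11, 110) = 121)
Mul(-234, Add(172, t)) = Mul(-234, Add(172, 121)) = Mul(-234, 293) = -68562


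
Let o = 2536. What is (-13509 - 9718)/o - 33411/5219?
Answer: -205952009/13235384 ≈ -15.561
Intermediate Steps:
(-13509 - 9718)/o - 33411/5219 = (-13509 - 9718)/2536 - 33411/5219 = -23227*1/2536 - 33411*1/5219 = -23227/2536 - 33411/5219 = -205952009/13235384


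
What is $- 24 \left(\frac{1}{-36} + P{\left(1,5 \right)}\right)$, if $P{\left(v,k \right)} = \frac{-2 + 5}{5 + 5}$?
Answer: $- \frac{98}{15} \approx -6.5333$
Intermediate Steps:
$P{\left(v,k \right)} = \frac{3}{10}$
$- 24 \left(\frac{1}{-36} + P{\left(1,5 \right)}\right) = - 24 \left(\frac{1}{-36} + \frac{3}{10}\right) = - 24 \left(- \frac{1}{36} + \frac{3}{10}\right) = \left(-24\right) \frac{49}{180} = - \frac{98}{15}$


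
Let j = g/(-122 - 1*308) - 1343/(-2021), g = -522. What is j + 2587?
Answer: 26160617/10105 ≈ 2588.9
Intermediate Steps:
j = 18982/10105 (j = -522/(-122 - 1*308) - 1343/(-2021) = -522/(-122 - 308) - 1343*(-1/2021) = -522/(-430) + 1343/2021 = -522*(-1/430) + 1343/2021 = 261/215 + 1343/2021 = 18982/10105 ≈ 1.8785)
j + 2587 = 18982/10105 + 2587 = 26160617/10105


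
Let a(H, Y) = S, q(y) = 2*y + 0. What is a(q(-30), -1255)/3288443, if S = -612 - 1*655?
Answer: -1267/3288443 ≈ -0.00038529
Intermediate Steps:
q(y) = 2*y
S = -1267 (S = -612 - 655 = -1267)
a(H, Y) = -1267
a(q(-30), -1255)/3288443 = -1267/3288443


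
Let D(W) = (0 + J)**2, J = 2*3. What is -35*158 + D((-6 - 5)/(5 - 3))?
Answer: -5494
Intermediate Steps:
J = 6
D(W) = 36 (D(W) = (0 + 6)**2 = 6**2 = 36)
-35*158 + D((-6 - 5)/(5 - 3)) = -35*158 + 36 = -5530 + 36 = -5494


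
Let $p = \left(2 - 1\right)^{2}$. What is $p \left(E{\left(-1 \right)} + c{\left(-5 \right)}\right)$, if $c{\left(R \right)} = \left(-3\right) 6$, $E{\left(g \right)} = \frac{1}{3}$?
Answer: $- \frac{53}{3} \approx -17.667$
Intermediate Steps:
$E{\left(g \right)} = \frac{1}{3}$
$p = 1$ ($p = 1^{2} = 1$)
$c{\left(R \right)} = -18$
$p \left(E{\left(-1 \right)} + c{\left(-5 \right)}\right) = 1 \left(\frac{1}{3} - 18\right) = 1 \left(- \frac{53}{3}\right) = - \frac{53}{3}$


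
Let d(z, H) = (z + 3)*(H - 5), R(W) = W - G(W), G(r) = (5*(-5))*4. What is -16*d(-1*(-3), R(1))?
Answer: -9216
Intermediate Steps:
G(r) = -100 (G(r) = -25*4 = -100)
R(W) = 100 + W (R(W) = W - 1*(-100) = W + 100 = 100 + W)
d(z, H) = (-5 + H)*(3 + z) (d(z, H) = (3 + z)*(-5 + H) = (-5 + H)*(3 + z))
-16*d(-1*(-3), R(1)) = -16*(-15 - (-5)*(-3) + 3*(100 + 1) + (100 + 1)*(-1*(-3))) = -16*(-15 - 5*3 + 3*101 + 101*3) = -16*(-15 - 15 + 303 + 303) = -16*576 = -9216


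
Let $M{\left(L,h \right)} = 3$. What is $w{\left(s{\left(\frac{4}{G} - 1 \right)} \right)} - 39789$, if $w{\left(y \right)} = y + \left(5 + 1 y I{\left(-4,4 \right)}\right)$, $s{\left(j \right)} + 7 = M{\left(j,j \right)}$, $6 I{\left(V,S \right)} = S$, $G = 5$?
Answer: $- \frac{119372}{3} \approx -39791.0$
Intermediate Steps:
$I{\left(V,S \right)} = \frac{S}{6}$
$s{\left(j \right)} = -4$ ($s{\left(j \right)} = -7 + 3 = -4$)
$w{\left(y \right)} = 5 + \frac{5 y}{3}$ ($w{\left(y \right)} = y + \left(5 + 1 y \frac{1}{6} \cdot 4\right) = y + \left(5 + 1 y \frac{2}{3}\right) = y + \left(5 + 1 \frac{2 y}{3}\right) = y + \left(5 + \frac{2 y}{3}\right) = 5 + \frac{5 y}{3}$)
$w{\left(s{\left(\frac{4}{G} - 1 \right)} \right)} - 39789 = \left(5 + \frac{5}{3} \left(-4\right)\right) - 39789 = \left(5 - \frac{20}{3}\right) - 39789 = - \frac{5}{3} - 39789 = - \frac{119372}{3}$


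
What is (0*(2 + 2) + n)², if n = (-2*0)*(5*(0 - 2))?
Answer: 0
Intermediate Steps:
n = 0 (n = 0*(5*(-2)) = 0*(-10) = 0)
(0*(2 + 2) + n)² = (0*(2 + 2) + 0)² = (0*4 + 0)² = (0 + 0)² = 0² = 0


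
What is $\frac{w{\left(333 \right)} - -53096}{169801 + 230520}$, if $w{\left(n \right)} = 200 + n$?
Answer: $\frac{53629}{400321} \approx 0.13397$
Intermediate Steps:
$\frac{w{\left(333 \right)} - -53096}{169801 + 230520} = \frac{\left(200 + 333\right) - -53096}{169801 + 230520} = \frac{533 + 53096}{400321} = 53629 \cdot \frac{1}{400321} = \frac{53629}{400321}$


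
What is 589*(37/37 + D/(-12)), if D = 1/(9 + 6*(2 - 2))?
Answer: 63023/108 ≈ 583.55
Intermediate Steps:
D = 1/9 (D = 1/(9 + 6*0) = 1/(9 + 0) = 1/9 ≈ 0.11111)
589*(37/37 + D/(-12)) = 589*(37/37 + (1/9)/(-12)) = 589*(37*(1/37) + (1/9)*(-1/12)) = 589*(1 - 1/108) = 589*(107/108) = 63023/108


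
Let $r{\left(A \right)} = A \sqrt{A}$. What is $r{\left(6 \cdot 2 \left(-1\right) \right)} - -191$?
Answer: $191 - 24 i \sqrt{3} \approx 191.0 - 41.569 i$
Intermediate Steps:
$r{\left(A \right)} = A^{\frac{3}{2}}$
$r{\left(6 \cdot 2 \left(-1\right) \right)} - -191 = \left(6 \cdot 2 \left(-1\right)\right)^{\frac{3}{2}} - -191 = \left(12 \left(-1\right)\right)^{\frac{3}{2}} + 191 = \left(-12\right)^{\frac{3}{2}} + 191 = - 24 i \sqrt{3} + 191 = 191 - 24 i \sqrt{3}$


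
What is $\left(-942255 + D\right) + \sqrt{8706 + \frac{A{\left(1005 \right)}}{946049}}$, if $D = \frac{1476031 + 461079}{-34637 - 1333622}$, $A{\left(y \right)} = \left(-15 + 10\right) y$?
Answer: $- \frac{1289250821155}{1368259} + \frac{\sqrt{7791941078854881}}{946049} \approx -9.4216 \cdot 10^{5}$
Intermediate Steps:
$A{\left(y \right)} = - 5 y$
$D = - \frac{1937110}{1368259}$ ($D = \frac{1937110}{-1368259} = 1937110 \left(- \frac{1}{1368259}\right) = - \frac{1937110}{1368259} \approx -1.4157$)
$\left(-942255 + D\right) + \sqrt{8706 + \frac{A{\left(1005 \right)}}{946049}} = \left(-942255 - \frac{1937110}{1368259}\right) + \sqrt{8706 + \frac{\left(-5\right) 1005}{946049}} = - \frac{1289250821155}{1368259} + \sqrt{8706 - \frac{5025}{946049}} = - \frac{1289250821155}{1368259} + \sqrt{\frac{8236297569}{946049}} = - \frac{1289250821155}{1368259} + \frac{\sqrt{7791941078854881}}{946049}$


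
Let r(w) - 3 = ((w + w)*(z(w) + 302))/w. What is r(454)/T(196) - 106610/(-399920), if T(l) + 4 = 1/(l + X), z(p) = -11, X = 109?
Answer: -7122576841/48750248 ≈ -146.10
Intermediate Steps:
r(w) = 585 (r(w) = 3 + ((w + w)*(-11 + 302))/w = 3 + ((2*w)*291)/w = 3 + (582*w)/w = 3 + 582 = 585)
T(l) = -4 + 1/(109 + l) (T(l) = -4 + 1/(l + 109) = -4 + 1/(109 + l))
r(454)/T(196) - 106610/(-399920) = 585/(((-435 - 4*196)/(109 + 196))) - 106610/(-399920) = 585/(((-435 - 784)/305)) - 106610*(-1/399920) = 585/(((1/305)*(-1219))) + 10661/39992 = 585/(-1219/305) + 10661/39992 = 585*(-305/1219) + 10661/39992 = -178425/1219 + 10661/39992 = -7122576841/48750248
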